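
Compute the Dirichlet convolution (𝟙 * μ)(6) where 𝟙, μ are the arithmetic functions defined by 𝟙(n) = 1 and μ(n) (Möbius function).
(𝟙 * μ)(6) = 0

Divisors of 6: [1, 2, 3, 6]. For each d | 6:
  d = 1: 𝟙(1) · μ(6/1) = 1 · 1 = 1
  d = 2: 𝟙(2) · μ(6/2) = 1 · -1 = -1
  d = 3: 𝟙(3) · μ(6/3) = 1 · -1 = -1
  d = 6: 𝟙(6) · μ(6/6) = 1 · 1 = 1
Summing: (𝟙 * μ)(6) = 1 + -1 + -1 + 1 = 0.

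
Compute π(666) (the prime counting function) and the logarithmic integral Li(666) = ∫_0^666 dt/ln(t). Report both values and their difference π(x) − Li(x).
π(666) = 121;  Li(666) ≈ 127.88;  π(x) − Li(x) ≈ -6.88.

Direct count of primes ≤ 666 gives π(666) = 121. Numerical evaluation of the logarithmic integral gives Li(666) ≈ 127.88. The difference π(x) − Li(x) ≈ -6.88 is typically negative for small/moderate x (Li(x) overestimates), though Littlewood's theorem shows this sign changes infinitely often.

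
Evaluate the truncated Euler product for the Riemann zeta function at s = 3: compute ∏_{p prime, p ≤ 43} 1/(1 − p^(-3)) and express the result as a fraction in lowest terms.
∏ = 11622300127850926153432227486340003/9669167824002218213355442162630656

The primes p ≤ 43 are [2, 3, 5, 7, 11, 13, 17, 19, 23, 29, 31, 37, 41, 43]. For each prime, (1 − 1/p^3)^(-1) = p^3 / (p^3 − 1). The product is (1 − 1/2^3)^(-1), (1 − 1/3^3)^(-1), (1 − 1/5^3)^(-1), (1 − 1/7^3)^(-1), (1 − 1/11^3)^(-1), (1 − 1/13^3)^(-1), (1 − 1/17^3)^(-1), (1 − 1/19^3)^(-1), (1 − 1/23^3)^(-1), (1 − 1/29^3)^(-1), (1 − 1/31^3)^(-1), (1 − 1/37^3)^(-1), (1 − 1/41^3)^(-1), (1 − 1/43^3)^(-1) = ∏ p^3 / (p^3 − 1) = 11622300127850926153432227486340003/9669167824002218213355442162630656.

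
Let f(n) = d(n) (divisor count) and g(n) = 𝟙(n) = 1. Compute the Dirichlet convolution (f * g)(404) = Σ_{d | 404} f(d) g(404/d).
(d * 𝟙)(404) = 18

Divisors of 404: [1, 2, 4, 101, 202, 404]. For each d | 404:
  d = 1: d(1) · 𝟙(404/1) = 1 · 1 = 1
  d = 2: d(2) · 𝟙(404/2) = 2 · 1 = 2
  d = 4: d(4) · 𝟙(404/4) = 3 · 1 = 3
  d = 101: d(101) · 𝟙(404/101) = 2 · 1 = 2
  d = 202: d(202) · 𝟙(404/202) = 4 · 1 = 4
  d = 404: d(404) · 𝟙(404/404) = 6 · 1 = 6
Summing: (d * 𝟙)(404) = 1 + 2 + 3 + 2 + 4 + 6 = 18.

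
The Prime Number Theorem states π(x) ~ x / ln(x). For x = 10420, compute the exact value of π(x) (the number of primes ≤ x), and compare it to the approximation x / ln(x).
π(10420) = 1274;  x/ln(x) ≈ 1126.31;  relative error ≈ 11.59%.

Directly count primes up to 10420: π(10420) = 1274. The PNT approximation gives 10420/ln(10420) ≈ 10420/9.25148 ≈ 1126.31. Relative error (π(x) − x/ln(x)) / π(x) ≈ 11.59%; the approximation is known to undercount slightly (Li(x) is a better estimate).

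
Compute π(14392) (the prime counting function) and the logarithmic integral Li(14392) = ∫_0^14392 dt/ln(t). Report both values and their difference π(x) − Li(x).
π(14392) = 1686;  Li(14392) ≈ 1713.26;  π(x) − Li(x) ≈ -27.26.

Direct count of primes ≤ 14392 gives π(14392) = 1686. Numerical evaluation of the logarithmic integral gives Li(14392) ≈ 1713.26. The difference π(x) − Li(x) ≈ -27.26 is typically negative for small/moderate x (Li(x) overestimates), though Littlewood's theorem shows this sign changes infinitely often.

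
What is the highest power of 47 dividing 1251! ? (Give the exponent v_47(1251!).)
v_47(1251!) = 26

Legendre's formula: v_p(n!) = Σ_{k ≥ 1} ⌊n / p^k⌋. For p = 47, n = 1251, the terms are:
  ⌊1251/47^1⌋ = ⌊1251/47⌋ = 26
(the next term ⌊1251/47^2⌋ = 0, terminating the sum). Summing: v_47(1251!) = 26 = 26.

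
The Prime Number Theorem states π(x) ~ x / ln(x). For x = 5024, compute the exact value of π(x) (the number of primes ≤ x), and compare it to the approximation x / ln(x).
π(5024) = 674;  x/ln(x) ≈ 589.53;  relative error ≈ 12.53%.

Directly count primes up to 5024: π(5024) = 674. The PNT approximation gives 5024/ln(5024) ≈ 5024/8.52198 ≈ 589.53. Relative error (π(x) − x/ln(x)) / π(x) ≈ 12.53%; the approximation is known to undercount slightly (Li(x) is a better estimate).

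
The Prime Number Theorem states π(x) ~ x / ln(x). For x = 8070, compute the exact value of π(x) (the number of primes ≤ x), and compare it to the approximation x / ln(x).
π(8070) = 1014;  x/ln(x) ≈ 897.07;  relative error ≈ 11.53%.

Directly count primes up to 8070: π(8070) = 1014. The PNT approximation gives 8070/ln(8070) ≈ 8070/8.99591 ≈ 897.07. Relative error (π(x) − x/ln(x)) / π(x) ≈ 11.53%; the approximation is known to undercount slightly (Li(x) is a better estimate).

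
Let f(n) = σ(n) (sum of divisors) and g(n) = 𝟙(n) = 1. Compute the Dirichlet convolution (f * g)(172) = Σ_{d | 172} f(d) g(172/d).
(σ * 𝟙)(172) = 495

Divisors of 172: [1, 2, 4, 43, 86, 172]. For each d | 172:
  d = 1: σ(1) · 𝟙(172/1) = 1 · 1 = 1
  d = 2: σ(2) · 𝟙(172/2) = 3 · 1 = 3
  d = 4: σ(4) · 𝟙(172/4) = 7 · 1 = 7
  d = 43: σ(43) · 𝟙(172/43) = 44 · 1 = 44
  d = 86: σ(86) · 𝟙(172/86) = 132 · 1 = 132
  d = 172: σ(172) · 𝟙(172/172) = 308 · 1 = 308
Summing: (σ * 𝟙)(172) = 1 + 3 + 7 + 44 + 132 + 308 = 495.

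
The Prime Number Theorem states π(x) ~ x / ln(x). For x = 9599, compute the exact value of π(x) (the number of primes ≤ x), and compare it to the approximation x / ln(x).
π(9599) = 1184;  x/ln(x) ≈ 1046.85;  relative error ≈ 11.58%.

Directly count primes up to 9599: π(9599) = 1184. The PNT approximation gives 9599/ln(9599) ≈ 9599/9.16941 ≈ 1046.85. Relative error (π(x) − x/ln(x)) / π(x) ≈ 11.58%; the approximation is known to undercount slightly (Li(x) is a better estimate).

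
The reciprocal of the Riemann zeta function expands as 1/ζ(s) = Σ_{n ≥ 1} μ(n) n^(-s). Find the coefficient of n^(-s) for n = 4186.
μ(4186) = 1

Factor n = 4186 = 2 · 7 · 13 · 23. μ(n) = 0 if any exponent ≥ 2 (not squarefree); otherwise μ(n) = (−1)^{ω(n)} where ω(n) is the number of distinct prime factors. Applying: μ(4186) = 1.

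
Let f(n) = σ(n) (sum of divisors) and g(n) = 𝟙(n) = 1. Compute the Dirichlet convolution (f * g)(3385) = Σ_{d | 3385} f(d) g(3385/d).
(σ * 𝟙)(3385) = 4753

Divisors of 3385: [1, 5, 677, 3385]. For each d | 3385:
  d = 1: σ(1) · 𝟙(3385/1) = 1 · 1 = 1
  d = 5: σ(5) · 𝟙(3385/5) = 6 · 1 = 6
  d = 677: σ(677) · 𝟙(3385/677) = 678 · 1 = 678
  d = 3385: σ(3385) · 𝟙(3385/3385) = 4068 · 1 = 4068
Summing: (σ * 𝟙)(3385) = 1 + 6 + 678 + 4068 = 4753.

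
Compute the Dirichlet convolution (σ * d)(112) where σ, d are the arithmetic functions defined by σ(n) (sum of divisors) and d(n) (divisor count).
(σ * d)(112) = 990

Divisors of 112: [1, 2, 4, 7, 8, 14, 16, 28, 56, 112]. For each d | 112:
  d = 1: σ(1) · d(112/1) = 1 · 10 = 10
  d = 2: σ(2) · d(112/2) = 3 · 8 = 24
  d = 4: σ(4) · d(112/4) = 7 · 6 = 42
  d = 7: σ(7) · d(112/7) = 8 · 5 = 40
  d = 8: σ(8) · d(112/8) = 15 · 4 = 60
  d = 14: σ(14) · d(112/14) = 24 · 4 = 96
  d = 16: σ(16) · d(112/16) = 31 · 2 = 62
  d = 28: σ(28) · d(112/28) = 56 · 3 = 168
  d = 56: σ(56) · d(112/56) = 120 · 2 = 240
  d = 112: σ(112) · d(112/112) = 248 · 1 = 248
Summing: (σ * d)(112) = 10 + 24 + 42 + 40 + 60 + 96 + 62 + 168 + 240 + 248 = 990.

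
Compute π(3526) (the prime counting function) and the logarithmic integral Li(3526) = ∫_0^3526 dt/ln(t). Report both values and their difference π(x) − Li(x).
π(3526) = 491;  Li(3526) ≈ 507.79;  π(x) − Li(x) ≈ -16.79.

Direct count of primes ≤ 3526 gives π(3526) = 491. Numerical evaluation of the logarithmic integral gives Li(3526) ≈ 507.79. The difference π(x) − Li(x) ≈ -16.79 is typically negative for small/moderate x (Li(x) overestimates), though Littlewood's theorem shows this sign changes infinitely often.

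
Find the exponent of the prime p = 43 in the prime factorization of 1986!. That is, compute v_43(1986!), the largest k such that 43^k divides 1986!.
v_43(1986!) = 47

Legendre's formula: v_p(n!) = Σ_{k ≥ 1} ⌊n / p^k⌋. For p = 43, n = 1986, the terms are:
  ⌊1986/43^1⌋ = ⌊1986/43⌋ = 46
  ⌊1986/43^2⌋ = ⌊1986/1849⌋ = 1
(the next term ⌊1986/43^3⌋ = 0, terminating the sum). Summing: v_43(1986!) = 46 + 1 = 47.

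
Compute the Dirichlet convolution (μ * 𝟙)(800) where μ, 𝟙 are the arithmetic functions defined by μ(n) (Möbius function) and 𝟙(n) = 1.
(μ * 𝟙)(800) = 0

Divisors of 800: [1, 2, 4, 5, 8, 10, 16, 20, 25, 32, 40, 50, 80, 100, 160, 200, 400, 800]. For each d | 800:
  d = 1: μ(1) · 𝟙(800/1) = 1 · 1 = 1
  d = 2: μ(2) · 𝟙(800/2) = -1 · 1 = -1
  d = 4: μ(4) · 𝟙(800/4) = 0 · 1 = 0
  d = 5: μ(5) · 𝟙(800/5) = -1 · 1 = -1
  d = 8: μ(8) · 𝟙(800/8) = 0 · 1 = 0
  d = 10: μ(10) · 𝟙(800/10) = 1 · 1 = 1
  d = 16: μ(16) · 𝟙(800/16) = 0 · 1 = 0
  d = 20: μ(20) · 𝟙(800/20) = 0 · 1 = 0
  d = 25: μ(25) · 𝟙(800/25) = 0 · 1 = 0
  d = 32: μ(32) · 𝟙(800/32) = 0 · 1 = 0
  d = 40: μ(40) · 𝟙(800/40) = 0 · 1 = 0
  d = 50: μ(50) · 𝟙(800/50) = 0 · 1 = 0
  d = 80: μ(80) · 𝟙(800/80) = 0 · 1 = 0
  d = 100: μ(100) · 𝟙(800/100) = 0 · 1 = 0
  d = 160: μ(160) · 𝟙(800/160) = 0 · 1 = 0
  d = 200: μ(200) · 𝟙(800/200) = 0 · 1 = 0
  d = 400: μ(400) · 𝟙(800/400) = 0 · 1 = 0
  d = 800: μ(800) · 𝟙(800/800) = 0 · 1 = 0
Summing: (μ * 𝟙)(800) = 1 + -1 + 0 + -1 + 0 + 1 + 0 + 0 + 0 + 0 + 0 + 0 + 0 + 0 + 0 + 0 + 0 + 0 = 0.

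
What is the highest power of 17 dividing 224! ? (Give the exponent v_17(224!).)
v_17(224!) = 13

Legendre's formula: v_p(n!) = Σ_{k ≥ 1} ⌊n / p^k⌋. For p = 17, n = 224, the terms are:
  ⌊224/17^1⌋ = ⌊224/17⌋ = 13
(the next term ⌊224/17^2⌋ = 0, terminating the sum). Summing: v_17(224!) = 13 = 13.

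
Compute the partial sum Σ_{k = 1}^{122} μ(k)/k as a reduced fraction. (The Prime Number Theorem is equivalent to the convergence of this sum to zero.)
Σ μ(k)/k = -2608290726639331073360151426179268330820642/3161005464041760778814520629154366249327468699

Values of μ(k) for 1 ≤ k ≤ 122: μ(1) = 1, μ(2) = -1, μ(3) = -1, μ(5) = -1, μ(6) = 1, μ(7) = -1, μ(10) = 1, μ(11) = -1, μ(13) = -1, μ(14) = 1, μ(15) = 1, μ(17) = -1, μ(19) = -1, μ(21) = 1, μ(22) = 1, μ(23) = -1, μ(26) = 1, μ(29) = -1, μ(30) = -1, μ(31) = -1, μ(33) = 1, μ(34) = 1, μ(35) = 1, μ(37) = -1, μ(38) = 1, μ(39) = 1, μ(41) = -1, μ(42) = -1, μ(43) = -1, μ(46) = 1, μ(47) = -1, μ(51) = 1, μ(53) = -1, μ(55) = 1, μ(57) = 1, μ(58) = 1, μ(59) = -1, μ(61) = -1, μ(62) = 1, μ(65) = 1, μ(66) = -1, μ(67) = -1, μ(69) = 1, μ(70) = -1, μ(71) = -1, μ(73) = -1, μ(74) = 1, μ(77) = 1, μ(78) = -1, μ(79) = -1, μ(82) = 1, μ(83) = -1, μ(85) = 1, μ(86) = 1, μ(87) = 1, μ(89) = -1, μ(91) = 1, μ(93) = 1, μ(94) = 1, μ(95) = 1, μ(97) = -1, μ(101) = -1, μ(102) = -1, μ(103) = -1, μ(105) = -1, μ(106) = 1, μ(107) = -1, μ(109) = -1, μ(110) = -1, μ(111) = 1, μ(113) = -1, μ(114) = -1, μ(115) = 1, μ(118) = 1, μ(119) = 1, μ(122) = 1, with μ = 0 on non-squarefree integers. Summing μ(k)/k for k where μ(k) ≠ 0 gives -2608290726639331073360151426179268330820642/3161005464041760778814520629154366249327468699 ≈ -0.0008. (PNT ⟺ this sum → 0 as n → ∞.)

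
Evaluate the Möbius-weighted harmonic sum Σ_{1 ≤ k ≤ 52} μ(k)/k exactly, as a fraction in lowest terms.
Σ μ(k)/k = -184943596214571/204963260862830470

Values of μ(k) for 1 ≤ k ≤ 52: μ(1) = 1, μ(2) = -1, μ(3) = -1, μ(5) = -1, μ(6) = 1, μ(7) = -1, μ(10) = 1, μ(11) = -1, μ(13) = -1, μ(14) = 1, μ(15) = 1, μ(17) = -1, μ(19) = -1, μ(21) = 1, μ(22) = 1, μ(23) = -1, μ(26) = 1, μ(29) = -1, μ(30) = -1, μ(31) = -1, μ(33) = 1, μ(34) = 1, μ(35) = 1, μ(37) = -1, μ(38) = 1, μ(39) = 1, μ(41) = -1, μ(42) = -1, μ(43) = -1, μ(46) = 1, μ(47) = -1, μ(51) = 1, with μ = 0 on non-squarefree integers. Summing μ(k)/k for k where μ(k) ≠ 0 gives -184943596214571/204963260862830470 ≈ -0.0009. (PNT ⟺ this sum → 0 as n → ∞.)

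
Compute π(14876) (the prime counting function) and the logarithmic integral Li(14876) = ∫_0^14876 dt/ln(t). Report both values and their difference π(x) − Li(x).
π(14876) = 1742;  Li(14876) ≈ 1763.72;  π(x) − Li(x) ≈ -21.72.

Direct count of primes ≤ 14876 gives π(14876) = 1742. Numerical evaluation of the logarithmic integral gives Li(14876) ≈ 1763.72. The difference π(x) − Li(x) ≈ -21.72 is typically negative for small/moderate x (Li(x) overestimates), though Littlewood's theorem shows this sign changes infinitely often.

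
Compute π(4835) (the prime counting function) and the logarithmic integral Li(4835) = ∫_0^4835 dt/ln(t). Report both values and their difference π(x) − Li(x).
π(4835) = 650;  Li(4835) ≈ 664.87;  π(x) − Li(x) ≈ -14.87.

Direct count of primes ≤ 4835 gives π(4835) = 650. Numerical evaluation of the logarithmic integral gives Li(4835) ≈ 664.87. The difference π(x) − Li(x) ≈ -14.87 is typically negative for small/moderate x (Li(x) overestimates), though Littlewood's theorem shows this sign changes infinitely often.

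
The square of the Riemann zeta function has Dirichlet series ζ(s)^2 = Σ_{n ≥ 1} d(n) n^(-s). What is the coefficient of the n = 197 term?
d(197) = 2

ζ(s)^2 = (Σ 1/m^s)(Σ 1/k^s). The coefficient of 1/n^s in the product is the number of ordered pairs (m, k) with mk = n, which equals d(n). For n = 197, divisors are [1, 197], so d(197) = 2.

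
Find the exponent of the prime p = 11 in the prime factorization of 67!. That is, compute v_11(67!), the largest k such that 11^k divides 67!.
v_11(67!) = 6

Legendre's formula: v_p(n!) = Σ_{k ≥ 1} ⌊n / p^k⌋. For p = 11, n = 67, the terms are:
  ⌊67/11^1⌋ = ⌊67/11⌋ = 6
(the next term ⌊67/11^2⌋ = 0, terminating the sum). Summing: v_11(67!) = 6 = 6.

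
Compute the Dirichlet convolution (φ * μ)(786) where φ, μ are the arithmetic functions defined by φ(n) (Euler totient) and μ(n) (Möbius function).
(φ * μ)(786) = 0

Divisors of 786: [1, 2, 3, 6, 131, 262, 393, 786]. For each d | 786:
  d = 1: φ(1) · μ(786/1) = 1 · -1 = -1
  d = 2: φ(2) · μ(786/2) = 1 · 1 = 1
  d = 3: φ(3) · μ(786/3) = 2 · 1 = 2
  d = 6: φ(6) · μ(786/6) = 2 · -1 = -2
  d = 131: φ(131) · μ(786/131) = 130 · 1 = 130
  d = 262: φ(262) · μ(786/262) = 130 · -1 = -130
  d = 393: φ(393) · μ(786/393) = 260 · -1 = -260
  d = 786: φ(786) · μ(786/786) = 260 · 1 = 260
Summing: (φ * μ)(786) = -1 + 1 + 2 + -2 + 130 + -130 + -260 + 260 = 0.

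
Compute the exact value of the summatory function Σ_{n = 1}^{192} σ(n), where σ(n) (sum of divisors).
Σ_{n ≤ 192} σ(n) = 30490

Compute σ(n) for each 1 ≤ n ≤ 192: σ(1) = 1, σ(2) = 3, σ(3) = 4, σ(4) = 7, σ(5) = 6, σ(6) = 12, σ(7) = 8, σ(8) = 15, σ(9) = 13, σ(10) = 18, σ(11) = 12, σ(12) = 28, σ(13) = 14, σ(14) = 24, σ(15) = 24, σ(16) = 31, σ(17) = 18, σ(18) = 39, σ(19) = 20, σ(20) = 42, σ(21) = 32, σ(22) = 36, σ(23) = 24, σ(24) = 60, σ(25) = 31, σ(26) = 42, σ(27) = 40, σ(28) = 56, σ(29) = 30, σ(30) = 72, σ(31) = 32, σ(32) = 63, σ(33) = 48, σ(34) = 54, σ(35) = 48, σ(36) = 91, σ(37) = 38, σ(38) = 60, σ(39) = 56, σ(40) = 90, σ(41) = 42, σ(42) = 96, σ(43) = 44, σ(44) = 84, σ(45) = 78, σ(46) = 72, σ(47) = 48, σ(48) = 124, σ(49) = 57, σ(50) = 93, σ(51) = 72, σ(52) = 98, σ(53) = 54, σ(54) = 120, σ(55) = 72, σ(56) = 120, σ(57) = 80, σ(58) = 90, σ(59) = 60, σ(60) = 168, σ(61) = 62, σ(62) = 96, σ(63) = 104, σ(64) = 127, σ(65) = 84, σ(66) = 144, σ(67) = 68, σ(68) = 126, σ(69) = 96, σ(70) = 144, σ(71) = 72, σ(72) = 195, σ(73) = 74, σ(74) = 114, σ(75) = 124, σ(76) = 140, σ(77) = 96, σ(78) = 168, σ(79) = 80, σ(80) = 186, σ(81) = 121, σ(82) = 126, σ(83) = 84, σ(84) = 224, σ(85) = 108, σ(86) = 132, σ(87) = 120, σ(88) = 180, σ(89) = 90, σ(90) = 234, σ(91) = 112, σ(92) = 168, σ(93) = 128, σ(94) = 144, σ(95) = 120, σ(96) = 252, σ(97) = 98, σ(98) = 171, σ(99) = 156, σ(100) = 217, σ(101) = 102, σ(102) = 216, σ(103) = 104, σ(104) = 210, σ(105) = 192, σ(106) = 162, σ(107) = 108, σ(108) = 280, σ(109) = 110, σ(110) = 216, σ(111) = 152, σ(112) = 248, σ(113) = 114, σ(114) = 240, σ(115) = 144, σ(116) = 210, σ(117) = 182, σ(118) = 180, σ(119) = 144, σ(120) = 360, σ(121) = 133, σ(122) = 186, σ(123) = 168, σ(124) = 224, σ(125) = 156, σ(126) = 312, σ(127) = 128, σ(128) = 255, σ(129) = 176, σ(130) = 252, σ(131) = 132, σ(132) = 336, σ(133) = 160, σ(134) = 204, σ(135) = 240, σ(136) = 270, σ(137) = 138, σ(138) = 288, σ(139) = 140, σ(140) = 336, σ(141) = 192, σ(142) = 216, σ(143) = 168, σ(144) = 403, σ(145) = 180, σ(146) = 222, σ(147) = 228, σ(148) = 266, σ(149) = 150, σ(150) = 372, σ(151) = 152, σ(152) = 300, σ(153) = 234, σ(154) = 288, σ(155) = 192, σ(156) = 392, σ(157) = 158, σ(158) = 240, σ(159) = 216, σ(160) = 378, σ(161) = 192, σ(162) = 363, σ(163) = 164, σ(164) = 294, σ(165) = 288, σ(166) = 252, σ(167) = 168, σ(168) = 480, σ(169) = 183, σ(170) = 324, σ(171) = 260, σ(172) = 308, σ(173) = 174, σ(174) = 360, σ(175) = 248, σ(176) = 372, σ(177) = 240, σ(178) = 270, σ(179) = 180, σ(180) = 546, σ(181) = 182, σ(182) = 336, σ(183) = 248, σ(184) = 360, σ(185) = 228, σ(186) = 384, σ(187) = 216, σ(188) = 336, σ(189) = 320, σ(190) = 360, σ(191) = 192, σ(192) = 508. Summing all 192 values: 30490. (Average order: Σ_{n ≤ x} σ(n) ~ (π²/12) x². For x = 192, (π²/12)·192² ≈ 30319.42.)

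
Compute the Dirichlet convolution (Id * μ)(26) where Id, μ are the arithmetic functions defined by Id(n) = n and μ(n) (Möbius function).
(Id * μ)(26) = 12

Divisors of 26: [1, 2, 13, 26]. For each d | 26:
  d = 1: Id(1) · μ(26/1) = 1 · 1 = 1
  d = 2: Id(2) · μ(26/2) = 2 · -1 = -2
  d = 13: Id(13) · μ(26/13) = 13 · -1 = -13
  d = 26: Id(26) · μ(26/26) = 26 · 1 = 26
Summing: (Id * μ)(26) = 1 + -2 + -13 + 26 = 12.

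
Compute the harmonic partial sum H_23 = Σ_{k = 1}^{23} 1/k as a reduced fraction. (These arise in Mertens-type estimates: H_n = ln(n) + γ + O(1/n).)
H_23 = 444316699/118982864

Direct summation: H_23 = 1 + 1/2 + ... + 1/23. The least common denominator is lcm(1, ..., 23) = 5354228880; over this denominator the numerator is 5354228880 + 2677114440 + 1784742960 + 1338557220 + 1070845776 + 892371480 + 764889840 + 669278610 + 594914320 + 535422888 + 486748080 + 446185740 + 411863760 + 382444920 + 356948592 + 334639305 + 314954640 + 297457160 + 281801520 + 267711444 + 254963280 + 243374040 + 232792560 = 19994251455, so H_23 = 19994251455/5354228880; reducing by gcd(19994251455, 5354228880) = 45 gives 444316699/118982864 ≈ 3.73429. (The PNT-adjacent estimate ln(23) + γ ≈ 3.71271 matches within O(1/n).)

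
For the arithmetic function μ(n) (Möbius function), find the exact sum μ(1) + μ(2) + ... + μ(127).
Σ_{n ≤ 127} μ(n) = -2

Compute μ(n) for each 1 ≤ n ≤ 127: μ(1) = 1, μ(2) = -1, μ(3) = -1, μ(4) = 0, μ(5) = -1, μ(6) = 1, μ(7) = -1, μ(8) = 0, μ(9) = 0, μ(10) = 1, μ(11) = -1, μ(12) = 0, μ(13) = -1, μ(14) = 1, μ(15) = 1, μ(16) = 0, μ(17) = -1, μ(18) = 0, μ(19) = -1, μ(20) = 0, μ(21) = 1, μ(22) = 1, μ(23) = -1, μ(24) = 0, μ(25) = 0, μ(26) = 1, μ(27) = 0, μ(28) = 0, μ(29) = -1, μ(30) = -1, μ(31) = -1, μ(32) = 0, μ(33) = 1, μ(34) = 1, μ(35) = 1, μ(36) = 0, μ(37) = -1, μ(38) = 1, μ(39) = 1, μ(40) = 0, μ(41) = -1, μ(42) = -1, μ(43) = -1, μ(44) = 0, μ(45) = 0, μ(46) = 1, μ(47) = -1, μ(48) = 0, μ(49) = 0, μ(50) = 0, μ(51) = 1, μ(52) = 0, μ(53) = -1, μ(54) = 0, μ(55) = 1, μ(56) = 0, μ(57) = 1, μ(58) = 1, μ(59) = -1, μ(60) = 0, μ(61) = -1, μ(62) = 1, μ(63) = 0, μ(64) = 0, μ(65) = 1, μ(66) = -1, μ(67) = -1, μ(68) = 0, μ(69) = 1, μ(70) = -1, μ(71) = -1, μ(72) = 0, μ(73) = -1, μ(74) = 1, μ(75) = 0, μ(76) = 0, μ(77) = 1, μ(78) = -1, μ(79) = -1, μ(80) = 0, μ(81) = 0, μ(82) = 1, μ(83) = -1, μ(84) = 0, μ(85) = 1, μ(86) = 1, μ(87) = 1, μ(88) = 0, μ(89) = -1, μ(90) = 0, μ(91) = 1, μ(92) = 0, μ(93) = 1, μ(94) = 1, μ(95) = 1, μ(96) = 0, μ(97) = -1, μ(98) = 0, μ(99) = 0, μ(100) = 0, μ(101) = -1, μ(102) = -1, μ(103) = -1, μ(104) = 0, μ(105) = -1, μ(106) = 1, μ(107) = -1, μ(108) = 0, μ(109) = -1, μ(110) = -1, μ(111) = 1, μ(112) = 0, μ(113) = -1, μ(114) = -1, μ(115) = 1, μ(116) = 0, μ(117) = 0, μ(118) = 1, μ(119) = 1, μ(120) = 0, μ(121) = 0, μ(122) = 1, μ(123) = 1, μ(124) = 0, μ(125) = 0, μ(126) = 0, μ(127) = -1. Summing all 127 values: -2. (Mertens function M(x) = Σ_{n ≤ x} μ(n); on average M(x) should be small (PNT ⟺ M(x) = o(x)).)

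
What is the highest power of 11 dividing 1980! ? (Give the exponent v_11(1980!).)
v_11(1980!) = 197

Legendre's formula: v_p(n!) = Σ_{k ≥ 1} ⌊n / p^k⌋. For p = 11, n = 1980, the terms are:
  ⌊1980/11^1⌋ = ⌊1980/11⌋ = 180
  ⌊1980/11^2⌋ = ⌊1980/121⌋ = 16
  ⌊1980/11^3⌋ = ⌊1980/1331⌋ = 1
(the next term ⌊1980/11^4⌋ = 0, terminating the sum). Summing: v_11(1980!) = 180 + 16 + 1 = 197.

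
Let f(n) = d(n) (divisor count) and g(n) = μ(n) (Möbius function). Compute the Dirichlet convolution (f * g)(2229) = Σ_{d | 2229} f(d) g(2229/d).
(d * μ)(2229) = 1

Divisors of 2229: [1, 3, 743, 2229]. For each d | 2229:
  d = 1: d(1) · μ(2229/1) = 1 · 1 = 1
  d = 3: d(3) · μ(2229/3) = 2 · -1 = -2
  d = 743: d(743) · μ(2229/743) = 2 · -1 = -2
  d = 2229: d(2229) · μ(2229/2229) = 4 · 1 = 4
Summing: (d * μ)(2229) = 1 + -2 + -2 + 4 = 1.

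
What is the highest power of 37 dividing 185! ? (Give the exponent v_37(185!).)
v_37(185!) = 5

Legendre's formula: v_p(n!) = Σ_{k ≥ 1} ⌊n / p^k⌋. For p = 37, n = 185, the terms are:
  ⌊185/37^1⌋ = ⌊185/37⌋ = 5
(the next term ⌊185/37^2⌋ = 0, terminating the sum). Summing: v_37(185!) = 5 = 5.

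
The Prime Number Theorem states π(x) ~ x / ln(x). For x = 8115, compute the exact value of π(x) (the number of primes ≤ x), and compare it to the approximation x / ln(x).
π(8115) = 1020;  x/ln(x) ≈ 901.52;  relative error ≈ 11.62%.

Directly count primes up to 8115: π(8115) = 1020. The PNT approximation gives 8115/ln(8115) ≈ 8115/9.00147 ≈ 901.52. Relative error (π(x) − x/ln(x)) / π(x) ≈ 11.62%; the approximation is known to undercount slightly (Li(x) is a better estimate).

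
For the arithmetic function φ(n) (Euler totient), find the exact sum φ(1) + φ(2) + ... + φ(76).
Σ_{n ≤ 76} φ(n) = 1772

Compute φ(n) for each 1 ≤ n ≤ 76: φ(1) = 1, φ(2) = 1, φ(3) = 2, φ(4) = 2, φ(5) = 4, φ(6) = 2, φ(7) = 6, φ(8) = 4, φ(9) = 6, φ(10) = 4, φ(11) = 10, φ(12) = 4, φ(13) = 12, φ(14) = 6, φ(15) = 8, φ(16) = 8, φ(17) = 16, φ(18) = 6, φ(19) = 18, φ(20) = 8, φ(21) = 12, φ(22) = 10, φ(23) = 22, φ(24) = 8, φ(25) = 20, φ(26) = 12, φ(27) = 18, φ(28) = 12, φ(29) = 28, φ(30) = 8, φ(31) = 30, φ(32) = 16, φ(33) = 20, φ(34) = 16, φ(35) = 24, φ(36) = 12, φ(37) = 36, φ(38) = 18, φ(39) = 24, φ(40) = 16, φ(41) = 40, φ(42) = 12, φ(43) = 42, φ(44) = 20, φ(45) = 24, φ(46) = 22, φ(47) = 46, φ(48) = 16, φ(49) = 42, φ(50) = 20, φ(51) = 32, φ(52) = 24, φ(53) = 52, φ(54) = 18, φ(55) = 40, φ(56) = 24, φ(57) = 36, φ(58) = 28, φ(59) = 58, φ(60) = 16, φ(61) = 60, φ(62) = 30, φ(63) = 36, φ(64) = 32, φ(65) = 48, φ(66) = 20, φ(67) = 66, φ(68) = 32, φ(69) = 44, φ(70) = 24, φ(71) = 70, φ(72) = 24, φ(73) = 72, φ(74) = 36, φ(75) = 40, φ(76) = 36. Summing all 76 values: 1772. (Average order: Σ_{n ≤ x} φ(n) ~ (3/π²) x². For x = 76, (3/π²)·76² ≈ 1755.69.)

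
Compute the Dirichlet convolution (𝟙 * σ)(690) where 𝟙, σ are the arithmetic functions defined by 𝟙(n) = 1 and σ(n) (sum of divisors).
(𝟙 * σ)(690) = 3500

Divisors of 690: [1, 2, 3, 5, 6, 10, 15, 23, 30, 46, 69, 115, 138, 230, 345, 690]. For each d | 690:
  d = 1: 𝟙(1) · σ(690/1) = 1 · 1728 = 1728
  d = 2: 𝟙(2) · σ(690/2) = 1 · 576 = 576
  d = 3: 𝟙(3) · σ(690/3) = 1 · 432 = 432
  d = 5: 𝟙(5) · σ(690/5) = 1 · 288 = 288
  d = 6: 𝟙(6) · σ(690/6) = 1 · 144 = 144
  d = 10: 𝟙(10) · σ(690/10) = 1 · 96 = 96
  d = 15: 𝟙(15) · σ(690/15) = 1 · 72 = 72
  d = 23: 𝟙(23) · σ(690/23) = 1 · 72 = 72
  d = 30: 𝟙(30) · σ(690/30) = 1 · 24 = 24
  d = 46: 𝟙(46) · σ(690/46) = 1 · 24 = 24
  d = 69: 𝟙(69) · σ(690/69) = 1 · 18 = 18
  d = 115: 𝟙(115) · σ(690/115) = 1 · 12 = 12
  d = 138: 𝟙(138) · σ(690/138) = 1 · 6 = 6
  d = 230: 𝟙(230) · σ(690/230) = 1 · 4 = 4
  d = 345: 𝟙(345) · σ(690/345) = 1 · 3 = 3
  d = 690: 𝟙(690) · σ(690/690) = 1 · 1 = 1
Summing: (𝟙 * σ)(690) = 1728 + 576 + 432 + 288 + 144 + 96 + 72 + 72 + 24 + 24 + 18 + 12 + 6 + 4 + 3 + 1 = 3500.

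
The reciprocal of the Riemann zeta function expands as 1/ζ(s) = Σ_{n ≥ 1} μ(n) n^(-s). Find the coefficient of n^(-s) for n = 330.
μ(330) = 1

Factor n = 330 = 2 · 3 · 5 · 11. μ(n) = 0 if any exponent ≥ 2 (not squarefree); otherwise μ(n) = (−1)^{ω(n)} where ω(n) is the number of distinct prime factors. Applying: μ(330) = 1.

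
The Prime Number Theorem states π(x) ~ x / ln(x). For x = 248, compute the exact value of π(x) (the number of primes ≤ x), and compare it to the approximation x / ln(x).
π(248) = 53;  x/ln(x) ≈ 44.98;  relative error ≈ 15.13%.

Directly count primes up to 248: π(248) = 53. The PNT approximation gives 248/ln(248) ≈ 248/5.51343 ≈ 44.98. Relative error (π(x) − x/ln(x)) / π(x) ≈ 15.13%; the approximation is known to undercount slightly (Li(x) is a better estimate).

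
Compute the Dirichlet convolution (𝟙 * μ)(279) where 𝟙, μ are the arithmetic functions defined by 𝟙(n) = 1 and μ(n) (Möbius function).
(𝟙 * μ)(279) = 0

Divisors of 279: [1, 3, 9, 31, 93, 279]. For each d | 279:
  d = 1: 𝟙(1) · μ(279/1) = 1 · 0 = 0
  d = 3: 𝟙(3) · μ(279/3) = 1 · 1 = 1
  d = 9: 𝟙(9) · μ(279/9) = 1 · -1 = -1
  d = 31: 𝟙(31) · μ(279/31) = 1 · 0 = 0
  d = 93: 𝟙(93) · μ(279/93) = 1 · -1 = -1
  d = 279: 𝟙(279) · μ(279/279) = 1 · 1 = 1
Summing: (𝟙 * μ)(279) = 0 + 1 + -1 + 0 + -1 + 1 = 0.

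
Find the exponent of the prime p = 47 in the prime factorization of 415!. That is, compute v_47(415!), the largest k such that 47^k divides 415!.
v_47(415!) = 8

Legendre's formula: v_p(n!) = Σ_{k ≥ 1} ⌊n / p^k⌋. For p = 47, n = 415, the terms are:
  ⌊415/47^1⌋ = ⌊415/47⌋ = 8
(the next term ⌊415/47^2⌋ = 0, terminating the sum). Summing: v_47(415!) = 8 = 8.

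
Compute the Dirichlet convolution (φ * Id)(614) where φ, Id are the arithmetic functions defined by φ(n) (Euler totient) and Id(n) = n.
(φ * Id)(614) = 1839

Divisors of 614: [1, 2, 307, 614]. For each d | 614:
  d = 1: φ(1) · Id(614/1) = 1 · 614 = 614
  d = 2: φ(2) · Id(614/2) = 1 · 307 = 307
  d = 307: φ(307) · Id(614/307) = 306 · 2 = 612
  d = 614: φ(614) · Id(614/614) = 306 · 1 = 306
Summing: (φ * Id)(614) = 614 + 307 + 612 + 306 = 1839.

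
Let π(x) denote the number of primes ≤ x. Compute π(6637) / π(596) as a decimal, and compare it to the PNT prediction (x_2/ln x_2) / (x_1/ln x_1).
π(6637)/π(596) = 856/108 ≈ 7.9259;  PNT prediction ≈ 8.0861.

π(596) = 108 and π(6637) = 856, so π(6637)/π(596) ≈ 7.9259. The PNT-predicted ratio is (6637/ln(6637)) / (596/ln(596)) ≈ 8.0861. The two agree to within a few percent, as expected.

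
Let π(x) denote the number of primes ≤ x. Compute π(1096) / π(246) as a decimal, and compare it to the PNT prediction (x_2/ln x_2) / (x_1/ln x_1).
π(1096)/π(246) = 183/53 ≈ 3.4528;  PNT prediction ≈ 3.5043.

π(246) = 53 and π(1096) = 183, so π(1096)/π(246) ≈ 3.4528. The PNT-predicted ratio is (1096/ln(1096)) / (246/ln(246)) ≈ 3.5043. The two agree to within a few percent, as expected.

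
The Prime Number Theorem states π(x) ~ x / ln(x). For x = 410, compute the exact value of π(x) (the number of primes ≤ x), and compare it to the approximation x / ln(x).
π(410) = 80;  x/ln(x) ≈ 68.15;  relative error ≈ 14.81%.

Directly count primes up to 410: π(410) = 80. The PNT approximation gives 410/ln(410) ≈ 410/6.01616 ≈ 68.15. Relative error (π(x) − x/ln(x)) / π(x) ≈ 14.81%; the approximation is known to undercount slightly (Li(x) is a better estimate).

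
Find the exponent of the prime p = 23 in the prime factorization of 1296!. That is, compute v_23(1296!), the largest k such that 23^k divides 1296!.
v_23(1296!) = 58

Legendre's formula: v_p(n!) = Σ_{k ≥ 1} ⌊n / p^k⌋. For p = 23, n = 1296, the terms are:
  ⌊1296/23^1⌋ = ⌊1296/23⌋ = 56
  ⌊1296/23^2⌋ = ⌊1296/529⌋ = 2
(the next term ⌊1296/23^3⌋ = 0, terminating the sum). Summing: v_23(1296!) = 56 + 2 = 58.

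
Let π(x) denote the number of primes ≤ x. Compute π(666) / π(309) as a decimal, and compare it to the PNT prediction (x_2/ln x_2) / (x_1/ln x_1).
π(666)/π(309) = 121/63 ≈ 1.9206;  PNT prediction ≈ 1.9007.

π(309) = 63 and π(666) = 121, so π(666)/π(309) ≈ 1.9206. The PNT-predicted ratio is (666/ln(666)) / (309/ln(309)) ≈ 1.9007. The two agree to within a few percent, as expected.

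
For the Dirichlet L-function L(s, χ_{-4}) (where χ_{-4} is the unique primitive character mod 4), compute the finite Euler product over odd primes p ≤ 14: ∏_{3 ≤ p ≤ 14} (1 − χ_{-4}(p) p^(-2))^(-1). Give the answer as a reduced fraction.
∏ = 143143/156160

The odd primes p ≤ 14 are [3, 5, 7, 11, 13]. For each, χ(p) = 1 if p ≡ 1 mod 4, χ(p) = −1 if p ≡ 3 mod 4. Taking (1 − χ(p)/p^2)^(-1) = p^2/(p^2 − χ(p)): (1 − (-1)/3^2)^(-1) · (1 − (1)/5^2)^(-1) · (1 − (-1)/7^2)^(-1) · (1 − (-1)/11^2)^(-1) · (1 − (1)/13^2)^(-1) = 143143/156160.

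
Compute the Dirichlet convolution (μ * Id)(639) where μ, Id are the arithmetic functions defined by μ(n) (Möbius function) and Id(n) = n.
(μ * Id)(639) = 420

Divisors of 639: [1, 3, 9, 71, 213, 639]. For each d | 639:
  d = 1: μ(1) · Id(639/1) = 1 · 639 = 639
  d = 3: μ(3) · Id(639/3) = -1 · 213 = -213
  d = 9: μ(9) · Id(639/9) = 0 · 71 = 0
  d = 71: μ(71) · Id(639/71) = -1 · 9 = -9
  d = 213: μ(213) · Id(639/213) = 1 · 3 = 3
  d = 639: μ(639) · Id(639/639) = 0 · 1 = 0
Summing: (μ * Id)(639) = 639 + -213 + 0 + -9 + 3 + 0 = 420.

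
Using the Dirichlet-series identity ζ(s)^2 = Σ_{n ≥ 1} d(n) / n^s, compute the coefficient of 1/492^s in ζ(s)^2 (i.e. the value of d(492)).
d(492) = 12

ζ(s)^2 = (Σ 1/m^s)(Σ 1/k^s). The coefficient of 1/n^s in the product is the number of ordered pairs (m, k) with mk = n, which equals d(n). For n = 492, divisors are [1, 2, 3, 4, 6, 12, 41, 82, 123, 164, 246, 492], so d(492) = 12.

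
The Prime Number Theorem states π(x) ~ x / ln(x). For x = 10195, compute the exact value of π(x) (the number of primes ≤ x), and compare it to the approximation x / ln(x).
π(10195) = 1252;  x/ln(x) ≈ 1104.59;  relative error ≈ 11.77%.

Directly count primes up to 10195: π(10195) = 1252. The PNT approximation gives 10195/ln(10195) ≈ 10195/9.22965 ≈ 1104.59. Relative error (π(x) − x/ln(x)) / π(x) ≈ 11.77%; the approximation is known to undercount slightly (Li(x) is a better estimate).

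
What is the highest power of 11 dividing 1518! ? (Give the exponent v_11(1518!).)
v_11(1518!) = 151

Legendre's formula: v_p(n!) = Σ_{k ≥ 1} ⌊n / p^k⌋. For p = 11, n = 1518, the terms are:
  ⌊1518/11^1⌋ = ⌊1518/11⌋ = 138
  ⌊1518/11^2⌋ = ⌊1518/121⌋ = 12
  ⌊1518/11^3⌋ = ⌊1518/1331⌋ = 1
(the next term ⌊1518/11^4⌋ = 0, terminating the sum). Summing: v_11(1518!) = 138 + 12 + 1 = 151.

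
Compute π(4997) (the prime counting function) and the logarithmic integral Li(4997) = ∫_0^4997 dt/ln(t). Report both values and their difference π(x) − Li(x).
π(4997) = 668;  Li(4997) ≈ 683.93;  π(x) − Li(x) ≈ -15.93.

Direct count of primes ≤ 4997 gives π(4997) = 668. Numerical evaluation of the logarithmic integral gives Li(4997) ≈ 683.93. The difference π(x) − Li(x) ≈ -15.93 is typically negative for small/moderate x (Li(x) overestimates), though Littlewood's theorem shows this sign changes infinitely often.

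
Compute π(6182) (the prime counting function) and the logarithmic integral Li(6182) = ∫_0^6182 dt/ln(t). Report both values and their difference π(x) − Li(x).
π(6182) = 804;  Li(6182) ≈ 821.30;  π(x) − Li(x) ≈ -17.30.

Direct count of primes ≤ 6182 gives π(6182) = 804. Numerical evaluation of the logarithmic integral gives Li(6182) ≈ 821.30. The difference π(x) − Li(x) ≈ -17.30 is typically negative for small/moderate x (Li(x) overestimates), though Littlewood's theorem shows this sign changes infinitely often.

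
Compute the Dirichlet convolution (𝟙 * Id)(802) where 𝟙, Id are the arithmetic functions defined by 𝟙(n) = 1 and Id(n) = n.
(𝟙 * Id)(802) = 1206

Divisors of 802: [1, 2, 401, 802]. For each d | 802:
  d = 1: 𝟙(1) · Id(802/1) = 1 · 802 = 802
  d = 2: 𝟙(2) · Id(802/2) = 1 · 401 = 401
  d = 401: 𝟙(401) · Id(802/401) = 1 · 2 = 2
  d = 802: 𝟙(802) · Id(802/802) = 1 · 1 = 1
Summing: (𝟙 * Id)(802) = 802 + 401 + 2 + 1 = 1206.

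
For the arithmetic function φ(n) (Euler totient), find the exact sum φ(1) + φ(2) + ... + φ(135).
Σ_{n ≤ 135} φ(n) = 5570

Compute φ(n) for each 1 ≤ n ≤ 135: φ(1) = 1, φ(2) = 1, φ(3) = 2, φ(4) = 2, φ(5) = 4, φ(6) = 2, φ(7) = 6, φ(8) = 4, φ(9) = 6, φ(10) = 4, φ(11) = 10, φ(12) = 4, φ(13) = 12, φ(14) = 6, φ(15) = 8, φ(16) = 8, φ(17) = 16, φ(18) = 6, φ(19) = 18, φ(20) = 8, φ(21) = 12, φ(22) = 10, φ(23) = 22, φ(24) = 8, φ(25) = 20, φ(26) = 12, φ(27) = 18, φ(28) = 12, φ(29) = 28, φ(30) = 8, φ(31) = 30, φ(32) = 16, φ(33) = 20, φ(34) = 16, φ(35) = 24, φ(36) = 12, φ(37) = 36, φ(38) = 18, φ(39) = 24, φ(40) = 16, φ(41) = 40, φ(42) = 12, φ(43) = 42, φ(44) = 20, φ(45) = 24, φ(46) = 22, φ(47) = 46, φ(48) = 16, φ(49) = 42, φ(50) = 20, φ(51) = 32, φ(52) = 24, φ(53) = 52, φ(54) = 18, φ(55) = 40, φ(56) = 24, φ(57) = 36, φ(58) = 28, φ(59) = 58, φ(60) = 16, φ(61) = 60, φ(62) = 30, φ(63) = 36, φ(64) = 32, φ(65) = 48, φ(66) = 20, φ(67) = 66, φ(68) = 32, φ(69) = 44, φ(70) = 24, φ(71) = 70, φ(72) = 24, φ(73) = 72, φ(74) = 36, φ(75) = 40, φ(76) = 36, φ(77) = 60, φ(78) = 24, φ(79) = 78, φ(80) = 32, φ(81) = 54, φ(82) = 40, φ(83) = 82, φ(84) = 24, φ(85) = 64, φ(86) = 42, φ(87) = 56, φ(88) = 40, φ(89) = 88, φ(90) = 24, φ(91) = 72, φ(92) = 44, φ(93) = 60, φ(94) = 46, φ(95) = 72, φ(96) = 32, φ(97) = 96, φ(98) = 42, φ(99) = 60, φ(100) = 40, φ(101) = 100, φ(102) = 32, φ(103) = 102, φ(104) = 48, φ(105) = 48, φ(106) = 52, φ(107) = 106, φ(108) = 36, φ(109) = 108, φ(110) = 40, φ(111) = 72, φ(112) = 48, φ(113) = 112, φ(114) = 36, φ(115) = 88, φ(116) = 56, φ(117) = 72, φ(118) = 58, φ(119) = 96, φ(120) = 32, φ(121) = 110, φ(122) = 60, φ(123) = 80, φ(124) = 60, φ(125) = 100, φ(126) = 36, φ(127) = 126, φ(128) = 64, φ(129) = 84, φ(130) = 48, φ(131) = 130, φ(132) = 40, φ(133) = 108, φ(134) = 66, φ(135) = 72. Summing all 135 values: 5570. (Average order: Σ_{n ≤ x} φ(n) ~ (3/π²) x². For x = 135, (3/π²)·135² ≈ 5539.74.)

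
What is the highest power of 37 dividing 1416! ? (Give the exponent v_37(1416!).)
v_37(1416!) = 39

Legendre's formula: v_p(n!) = Σ_{k ≥ 1} ⌊n / p^k⌋. For p = 37, n = 1416, the terms are:
  ⌊1416/37^1⌋ = ⌊1416/37⌋ = 38
  ⌊1416/37^2⌋ = ⌊1416/1369⌋ = 1
(the next term ⌊1416/37^3⌋ = 0, terminating the sum). Summing: v_37(1416!) = 38 + 1 = 39.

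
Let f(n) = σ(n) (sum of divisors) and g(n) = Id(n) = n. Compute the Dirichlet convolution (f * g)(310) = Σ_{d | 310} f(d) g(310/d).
(σ * Id)(310) = 3465

Divisors of 310: [1, 2, 5, 10, 31, 62, 155, 310]. For each d | 310:
  d = 1: σ(1) · Id(310/1) = 1 · 310 = 310
  d = 2: σ(2) · Id(310/2) = 3 · 155 = 465
  d = 5: σ(5) · Id(310/5) = 6 · 62 = 372
  d = 10: σ(10) · Id(310/10) = 18 · 31 = 558
  d = 31: σ(31) · Id(310/31) = 32 · 10 = 320
  d = 62: σ(62) · Id(310/62) = 96 · 5 = 480
  d = 155: σ(155) · Id(310/155) = 192 · 2 = 384
  d = 310: σ(310) · Id(310/310) = 576 · 1 = 576
Summing: (σ * Id)(310) = 310 + 465 + 372 + 558 + 320 + 480 + 384 + 576 = 3465.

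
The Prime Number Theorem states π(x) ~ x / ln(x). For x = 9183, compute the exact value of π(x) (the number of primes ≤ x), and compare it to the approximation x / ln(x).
π(9183) = 1138;  x/ln(x) ≈ 1006.34;  relative error ≈ 11.57%.

Directly count primes up to 9183: π(9183) = 1138. The PNT approximation gives 9183/ln(9183) ≈ 9183/9.12511 ≈ 1006.34. Relative error (π(x) − x/ln(x)) / π(x) ≈ 11.57%; the approximation is known to undercount slightly (Li(x) is a better estimate).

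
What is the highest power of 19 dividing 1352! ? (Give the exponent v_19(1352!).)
v_19(1352!) = 74

Legendre's formula: v_p(n!) = Σ_{k ≥ 1} ⌊n / p^k⌋. For p = 19, n = 1352, the terms are:
  ⌊1352/19^1⌋ = ⌊1352/19⌋ = 71
  ⌊1352/19^2⌋ = ⌊1352/361⌋ = 3
(the next term ⌊1352/19^3⌋ = 0, terminating the sum). Summing: v_19(1352!) = 71 + 3 = 74.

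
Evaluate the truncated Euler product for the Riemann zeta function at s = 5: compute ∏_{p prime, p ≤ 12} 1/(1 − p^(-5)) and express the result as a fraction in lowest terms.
∏ = 20590675875/19857468221

The primes p ≤ 12 are [2, 3, 5, 7, 11]. For each prime, (1 − 1/p^5)^(-1) = p^5 / (p^5 − 1). The product is (1 − 1/2^5)^(-1), (1 − 1/3^5)^(-1), (1 − 1/5^5)^(-1), (1 − 1/7^5)^(-1), (1 − 1/11^5)^(-1) = ∏ p^5 / (p^5 − 1) = 20590675875/19857468221.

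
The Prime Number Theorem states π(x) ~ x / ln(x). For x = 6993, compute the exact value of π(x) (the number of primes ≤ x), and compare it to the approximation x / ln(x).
π(6993) = 899;  x/ln(x) ≈ 789.93;  relative error ≈ 12.13%.

Directly count primes up to 6993: π(6993) = 899. The PNT approximation gives 6993/ln(6993) ≈ 6993/8.85266 ≈ 789.93. Relative error (π(x) − x/ln(x)) / π(x) ≈ 12.13%; the approximation is known to undercount slightly (Li(x) is a better estimate).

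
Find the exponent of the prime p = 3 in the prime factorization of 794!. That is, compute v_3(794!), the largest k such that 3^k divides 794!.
v_3(794!) = 394

Legendre's formula: v_p(n!) = Σ_{k ≥ 1} ⌊n / p^k⌋. For p = 3, n = 794, the terms are:
  ⌊794/3^1⌋ = ⌊794/3⌋ = 264
  ⌊794/3^2⌋ = ⌊794/9⌋ = 88
  ⌊794/3^3⌋ = ⌊794/27⌋ = 29
  ⌊794/3^4⌋ = ⌊794/81⌋ = 9
  ⌊794/3^5⌋ = ⌊794/243⌋ = 3
  ⌊794/3^6⌋ = ⌊794/729⌋ = 1
(the next term ⌊794/3^7⌋ = 0, terminating the sum). Summing: v_3(794!) = 264 + 88 + 29 + 9 + 3 + 1 = 394.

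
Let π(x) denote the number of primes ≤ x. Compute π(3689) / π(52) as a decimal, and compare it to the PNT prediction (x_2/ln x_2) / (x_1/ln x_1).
π(3689)/π(52) = 514/15 ≈ 34.2667;  PNT prediction ≈ 34.1296.

π(52) = 15 and π(3689) = 514, so π(3689)/π(52) ≈ 34.2667. The PNT-predicted ratio is (3689/ln(3689)) / (52/ln(52)) ≈ 34.1296. The two agree to within a few percent, as expected.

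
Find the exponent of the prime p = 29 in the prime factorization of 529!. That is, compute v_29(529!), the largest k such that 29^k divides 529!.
v_29(529!) = 18

Legendre's formula: v_p(n!) = Σ_{k ≥ 1} ⌊n / p^k⌋. For p = 29, n = 529, the terms are:
  ⌊529/29^1⌋ = ⌊529/29⌋ = 18
(the next term ⌊529/29^2⌋ = 0, terminating the sum). Summing: v_29(529!) = 18 = 18.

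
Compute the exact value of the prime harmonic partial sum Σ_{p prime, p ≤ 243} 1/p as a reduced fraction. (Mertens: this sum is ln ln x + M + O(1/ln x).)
Σ 1/p = 506873196134241441348690763593294873492730445394823722837469097176314709804649267964680634478659521/256041159035492609053110100510385311995538591998443060216114576417920917800321526504084465112487730

π(243) = 53, so the primes ≤ 243 are [2, 3, 5, 7, 11, 13, 17, 19, 23, 29, 31, 37, 41, 43, 47, 53, 59, 61, 67, 71, 73, 79, 83, 89, 97, 101, 103, 107, 109, 113, 127, 131, 137, 139, 149, 151, 157, 163, 167, 173, 179, 181, 191, 193, 197, 199, 211, 223, 227, 229, 233, 239, 241]. Summing 1/p over these primes: 506873196134241441348690763593294873492730445394823722837469097176314709804649267964680634478659521/256041159035492609053110100510385311995538591998443060216114576417920917800321526504084465112487730 ≈ 1.9797. Mertens estimate ln ln(243) + 0.2615 ≈ 1.9650.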